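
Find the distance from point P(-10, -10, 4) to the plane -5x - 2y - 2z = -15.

distance = |a·x₀ + b·y₀ + c·z₀ - d| / √(a² + b² + c²)
  = |(-5)·(-10) + (-2)·(-10) + (-2)·4 - (-15)| / √((-5)² + (-2)² + (-2)²)
  = |50 + 20 - 8 + 15| / √(25 + 4 + 4)
  = |77| / √33
  = 77 / 5.745
  ≈ 13.4

13.4


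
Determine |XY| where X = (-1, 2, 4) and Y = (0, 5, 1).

d = √[(x₂-x₁)² + (y₂-y₁)² + (z₂-z₁)²]
  = √[1² + 3² + (-3)²]
  = √[1 + 9 + 9]
  = √19
  ≈ 4.359

4.359


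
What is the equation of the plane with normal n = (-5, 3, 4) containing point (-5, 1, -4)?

The plane through P with normal n = (a, b, c) satisfies n·(r - P) = 0,
i.e. ax + by + cz = a·x₀ + b·y₀ + c·z₀.
d = (-5)·(-5) + 3·1 + 4·(-4)
  = 25 + 3 - 16
  = 12
Equation: -5x + 3y + 4z = 12

-5x + 3y + 4z = 12


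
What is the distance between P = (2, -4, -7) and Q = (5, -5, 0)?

d = √[(x₂-x₁)² + (y₂-y₁)² + (z₂-z₁)²]
  = √[3² + (-1)² + 7²]
  = √[9 + 1 + 49]
  = √59
  ≈ 7.681

7.681


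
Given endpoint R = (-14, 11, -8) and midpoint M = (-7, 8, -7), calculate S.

S = 2M - R
  = (2·(-7) - (-14), 2·8 - 11, 2·(-7) - (-8))
  = (-14 + 14, 16 - 11, -14 + 8)
  = (0, 5, -6)

(0, 5, -6)


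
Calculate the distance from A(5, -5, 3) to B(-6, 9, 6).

d = √[(x₂-x₁)² + (y₂-y₁)² + (z₂-z₁)²]
  = √[(-11)² + 14² + 3²]
  = √[121 + 196 + 9]
  = √326
  ≈ 18.06

18.06


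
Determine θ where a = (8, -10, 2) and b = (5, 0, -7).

a·b = 8·5 + (-10)·0 + 2·(-7) = 40 + 0 - 14 = 26
|a| = √(8² + (-10)² + 2²) = √168 ≈ 12.96
|b| = √(5² + 0² + (-7)²) = √74 ≈ 8.602
cos θ = (a·b)/(|a||b|) = 26/(12.96·8.602) ≈ 0.2332
θ = arccos(0.2332) ≈ 76.52°

76.52°


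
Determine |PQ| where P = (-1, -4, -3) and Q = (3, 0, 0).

d = √[(x₂-x₁)² + (y₂-y₁)² + (z₂-z₁)²]
  = √[4² + 4² + 3²]
  = √[16 + 16 + 9]
  = √41
  ≈ 6.403

6.403


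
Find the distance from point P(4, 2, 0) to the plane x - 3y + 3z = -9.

distance = |a·x₀ + b·y₀ + c·z₀ - d| / √(a² + b² + c²)
  = |1·4 + (-3)·2 + 3·0 - (-9)| / √(1² + (-3)² + 3²)
  = |4 - 6 + 0 + 9| / √(1 + 9 + 9)
  = |7| / √19
  = 7 / 4.359
  ≈ 1.606

1.606


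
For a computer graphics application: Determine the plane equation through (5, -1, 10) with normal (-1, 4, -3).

The plane through P with normal n = (a, b, c) satisfies n·(r - P) = 0,
i.e. ax + by + cz = a·x₀ + b·y₀ + c·z₀.
d = (-1)·5 + 4·(-1) + (-3)·10
  = -5 - 4 - 30
  = -39
Equation: -x + 4y - 3z = -39

-x + 4y - 3z = -39


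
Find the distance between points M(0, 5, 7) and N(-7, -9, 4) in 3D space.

d = √[(x₂-x₁)² + (y₂-y₁)² + (z₂-z₁)²]
  = √[(-7)² + (-14)² + (-3)²]
  = √[49 + 196 + 9]
  = √254
  ≈ 15.94

15.94


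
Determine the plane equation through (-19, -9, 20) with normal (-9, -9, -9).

The plane through P with normal n = (a, b, c) satisfies n·(r - P) = 0,
i.e. ax + by + cz = a·x₀ + b·y₀ + c·z₀.
d = (-9)·(-19) + (-9)·(-9) + (-9)·20
  = 171 + 81 - 180
  = 72
Equation: -9x - 9y - 9z = 72

-9x - 9y - 9z = 72


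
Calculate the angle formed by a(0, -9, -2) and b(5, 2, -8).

a·b = 0·5 + (-9)·2 + (-2)·(-8) = 0 - 18 + 16 = -2
|a| = √(0² + (-9)² + (-2)²) = √85 ≈ 9.22
|b| = √(5² + 2² + (-8)²) = √93 ≈ 9.644
cos θ = (a·b)/(|a||b|) = -2/(9.22·9.644) ≈ -0.02249
θ = arccos(-0.02249) ≈ 91.29°

91.29°


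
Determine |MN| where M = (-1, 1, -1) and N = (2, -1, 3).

d = √[(x₂-x₁)² + (y₂-y₁)² + (z₂-z₁)²]
  = √[3² + (-2)² + 4²]
  = √[9 + 4 + 16]
  = √29
  ≈ 5.385

5.385


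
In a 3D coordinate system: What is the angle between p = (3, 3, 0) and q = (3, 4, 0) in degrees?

p·q = 3·3 + 3·4 + 0·0 = 9 + 12 + 0 = 21
|p| = √(3² + 3² + 0²) = √18 ≈ 4.243
|q| = √(3² + 4² + 0²) = √25 ≈ 5
cos θ = (p·q)/(|p||q|) = 21/(4.243·5) ≈ 0.9899
θ = arccos(0.9899) ≈ 8.13°

8.13°


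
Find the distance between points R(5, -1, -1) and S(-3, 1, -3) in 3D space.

d = √[(x₂-x₁)² + (y₂-y₁)² + (z₂-z₁)²]
  = √[(-8)² + 2² + (-2)²]
  = √[64 + 4 + 4]
  = √72
  ≈ 8.485

8.485


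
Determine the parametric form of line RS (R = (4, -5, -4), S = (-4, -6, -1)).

Direction vector d = S - R = (-4 - 4, -6 + 5, -1 + 4) = (-8, -1, 3)
Parametric form r = R + t·d:
x = 4 - 8t, y = -5 - t, z = -4 + 3t

x = 4 - 8t, y = -5 - t, z = -4 + 3t


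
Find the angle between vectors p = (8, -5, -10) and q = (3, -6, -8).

p·q = 8·3 + (-5)·(-6) + (-10)·(-8) = 24 + 30 + 80 = 134
|p| = √(8² + (-5)² + (-10)²) = √189 ≈ 13.75
|q| = √(3² + (-6)² + (-8)²) = √109 ≈ 10.44
cos θ = (p·q)/(|p||q|) = 134/(13.75·10.44) ≈ 0.9336
θ = arccos(0.9336) ≈ 21°

21°


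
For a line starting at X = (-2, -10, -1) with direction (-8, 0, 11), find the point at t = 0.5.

P(t) = X + t·d
  = (-2 + (-8)·0.5, -10 + 0·0.5, -1 + 11·0.5)
  = (-2 - 4, -10 + 0, -1 + 5.5)
  = (-6, -10, 4.5)

(-6, -10, 4.5)


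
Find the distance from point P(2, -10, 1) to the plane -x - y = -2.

distance = |a·x₀ + b·y₀ + c·z₀ - d| / √(a² + b² + c²)
  = |(-1)·2 + (-1)·(-10) + 0·1 - (-2)| / √((-1)² + (-1)² + 0²)
  = |-2 + 10 + 0 + 2| / √(1 + 1 + 0)
  = |10| / √2
  = 10 / 1.414
  ≈ 7.071

7.071


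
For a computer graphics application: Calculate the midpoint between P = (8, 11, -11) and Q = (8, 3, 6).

M = ((x₁+x₂)/2, (y₁+y₂)/2, (z₁+z₂)/2)
  = ((8 + 8)/2, (11 + 3)/2, (-11 + 6)/2)
  = (16/2, 14/2, -5/2)
  = (8, 7, -2.5)

(8, 7, -2.5)


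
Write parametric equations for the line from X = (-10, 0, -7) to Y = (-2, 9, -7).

Direction vector d = Y - X = (-2 + 10, 9 + 0, -7 + 7) = (8, 9, 0)
Parametric form r = X + t·d:
x = -10 + 8t, y = 0 + 9t, z = -7

x = -10 + 8t, y = 0 + 9t, z = -7


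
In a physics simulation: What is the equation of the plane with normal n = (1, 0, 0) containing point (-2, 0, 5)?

The plane through P with normal n = (a, b, c) satisfies n·(r - P) = 0,
i.e. ax + by + cz = a·x₀ + b·y₀ + c·z₀.
d = 1·(-2) + 0·0 + 0·5
  = -2 + 0 + 0
  = -2
Equation: x = -2

x = -2


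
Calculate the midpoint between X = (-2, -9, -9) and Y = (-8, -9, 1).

M = ((x₁+x₂)/2, (y₁+y₂)/2, (z₁+z₂)/2)
  = ((-2 - 8)/2, (-9 - 9)/2, (-9 + 1)/2)
  = (-10/2, -18/2, -8/2)
  = (-5, -9, -4)

(-5, -9, -4)


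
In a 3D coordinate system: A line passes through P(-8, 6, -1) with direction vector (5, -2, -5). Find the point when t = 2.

P(t) = P + t·d
  = (-8 + 5·2, 6 + (-2)·2, -1 + (-5)·2)
  = (-8 + 10, 6 - 4, -1 - 10)
  = (2, 2, -11)

(2, 2, -11)


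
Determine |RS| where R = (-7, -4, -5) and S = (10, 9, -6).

d = √[(x₂-x₁)² + (y₂-y₁)² + (z₂-z₁)²]
  = √[17² + 13² + (-1)²]
  = √[289 + 169 + 1]
  = √459
  ≈ 21.42

21.42


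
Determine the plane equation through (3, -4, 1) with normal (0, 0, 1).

The plane through P with normal n = (a, b, c) satisfies n·(r - P) = 0,
i.e. ax + by + cz = a·x₀ + b·y₀ + c·z₀.
d = 0·3 + 0·(-4) + 1·1
  = 0 + 0 + 1
  = 1
Equation: z = 1

z = 1


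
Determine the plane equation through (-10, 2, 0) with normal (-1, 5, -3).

The plane through P with normal n = (a, b, c) satisfies n·(r - P) = 0,
i.e. ax + by + cz = a·x₀ + b·y₀ + c·z₀.
d = (-1)·(-10) + 5·2 + (-3)·0
  = 10 + 10 + 0
  = 20
Equation: -x + 5y - 3z = 20

-x + 5y - 3z = 20


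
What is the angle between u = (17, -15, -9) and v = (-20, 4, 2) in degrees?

u·v = 17·(-20) + (-15)·4 + (-9)·2 = -340 - 60 - 18 = -418
|u| = √(17² + (-15)² + (-9)²) = √595 ≈ 24.39
|v| = √((-20)² + 4² + 2²) = √420 ≈ 20.49
cos θ = (u·v)/(|u||v|) = -418/(24.39·20.49) ≈ -0.8362
θ = arccos(-0.8362) ≈ 146.7°

146.7°


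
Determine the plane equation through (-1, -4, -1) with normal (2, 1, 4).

The plane through P with normal n = (a, b, c) satisfies n·(r - P) = 0,
i.e. ax + by + cz = a·x₀ + b·y₀ + c·z₀.
d = 2·(-1) + 1·(-4) + 4·(-1)
  = -2 - 4 - 4
  = -10
Equation: 2x + y + 4z = -10

2x + y + 4z = -10


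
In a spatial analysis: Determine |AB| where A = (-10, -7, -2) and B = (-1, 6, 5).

d = √[(x₂-x₁)² + (y₂-y₁)² + (z₂-z₁)²]
  = √[9² + 13² + 7²]
  = √[81 + 169 + 49]
  = √299
  ≈ 17.29

17.29


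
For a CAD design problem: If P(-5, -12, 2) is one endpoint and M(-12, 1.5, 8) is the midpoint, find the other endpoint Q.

Q = 2M - P
  = (2·(-12) - (-5), 2·1.5 - (-12), 2·8 - 2)
  = (-24 + 5, 3 + 12, 16 - 2)
  = (-19, 15, 14)

(-19, 15, 14)


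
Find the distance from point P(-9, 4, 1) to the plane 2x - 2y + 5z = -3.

distance = |a·x₀ + b·y₀ + c·z₀ - d| / √(a² + b² + c²)
  = |2·(-9) + (-2)·4 + 5·1 - (-3)| / √(2² + (-2)² + 5²)
  = |-18 - 8 + 5 + 3| / √(4 + 4 + 25)
  = |-18| / √33
  = 18 / 5.745
  ≈ 3.133

3.133


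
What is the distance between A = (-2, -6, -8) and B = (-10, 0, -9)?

d = √[(x₂-x₁)² + (y₂-y₁)² + (z₂-z₁)²]
  = √[(-8)² + 6² + (-1)²]
  = √[64 + 36 + 1]
  = √101
  ≈ 10.05

10.05


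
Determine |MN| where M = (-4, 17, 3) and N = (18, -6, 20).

d = √[(x₂-x₁)² + (y₂-y₁)² + (z₂-z₁)²]
  = √[22² + (-23)² + 17²]
  = √[484 + 529 + 289]
  = √1302
  ≈ 36.08

36.08


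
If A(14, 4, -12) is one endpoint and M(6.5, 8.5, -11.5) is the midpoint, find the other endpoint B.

B = 2M - A
  = (2·6.5 - 14, 2·8.5 - 4, 2·(-11.5) - (-12))
  = (13 - 14, 17 - 4, -23 + 12)
  = (-1, 13, -11)

(-1, 13, -11)


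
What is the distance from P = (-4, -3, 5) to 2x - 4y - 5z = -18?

distance = |a·x₀ + b·y₀ + c·z₀ - d| / √(a² + b² + c²)
  = |2·(-4) + (-4)·(-3) + (-5)·5 - (-18)| / √(2² + (-4)² + (-5)²)
  = |-8 + 12 - 25 + 18| / √(4 + 16 + 25)
  = |-3| / √45
  = 3 / 6.708
  ≈ 0.4472

0.4472


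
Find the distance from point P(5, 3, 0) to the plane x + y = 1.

distance = |a·x₀ + b·y₀ + c·z₀ - d| / √(a² + b² + c²)
  = |1·5 + 1·3 + 0·0 - 1| / √(1² + 1² + 0²)
  = |5 + 3 + 0 - 1| / √(1 + 1 + 0)
  = |7| / √2
  = 7 / 1.414
  ≈ 4.95

4.95


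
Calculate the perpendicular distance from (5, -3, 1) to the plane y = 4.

distance = |a·x₀ + b·y₀ + c·z₀ - d| / √(a² + b² + c²)
  = |0·5 + 1·(-3) + 0·1 - 4| / √(0² + 1² + 0²)
  = |0 - 3 + 0 - 4| / √(0 + 1 + 0)
  = |-7| / √1
  = 7 / 1
  ≈ 7

7


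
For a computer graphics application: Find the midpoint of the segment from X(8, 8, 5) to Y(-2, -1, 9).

M = ((x₁+x₂)/2, (y₁+y₂)/2, (z₁+z₂)/2)
  = ((8 - 2)/2, (8 - 1)/2, (5 + 9)/2)
  = (6/2, 7/2, 14/2)
  = (3, 3.5, 7)

(3, 3.5, 7)


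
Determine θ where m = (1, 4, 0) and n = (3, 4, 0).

m·n = 1·3 + 4·4 + 0·0 = 3 + 16 + 0 = 19
|m| = √(1² + 4² + 0²) = √17 ≈ 4.123
|n| = √(3² + 4² + 0²) = √25 ≈ 5
cos θ = (m·n)/(|m||n|) = 19/(4.123·5) ≈ 0.9216
θ = arccos(0.9216) ≈ 22.83°

22.83°


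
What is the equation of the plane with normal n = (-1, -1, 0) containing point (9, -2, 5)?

The plane through P with normal n = (a, b, c) satisfies n·(r - P) = 0,
i.e. ax + by + cz = a·x₀ + b·y₀ + c·z₀.
d = (-1)·9 + (-1)·(-2) + 0·5
  = -9 + 2 + 0
  = -7
Equation: -x - y = -7

-x - y = -7


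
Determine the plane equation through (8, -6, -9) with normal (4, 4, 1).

The plane through P with normal n = (a, b, c) satisfies n·(r - P) = 0,
i.e. ax + by + cz = a·x₀ + b·y₀ + c·z₀.
d = 4·8 + 4·(-6) + 1·(-9)
  = 32 - 24 - 9
  = -1
Equation: 4x + 4y + z = -1

4x + 4y + z = -1


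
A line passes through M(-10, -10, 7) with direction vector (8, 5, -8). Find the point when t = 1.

P(t) = M + t·d
  = (-10 + 8·1, -10 + 5·1, 7 + (-8)·1)
  = (-10 + 8, -10 + 5, 7 - 8)
  = (-2, -5, -1)

(-2, -5, -1)


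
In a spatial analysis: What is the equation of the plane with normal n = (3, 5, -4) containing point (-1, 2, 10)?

The plane through P with normal n = (a, b, c) satisfies n·(r - P) = 0,
i.e. ax + by + cz = a·x₀ + b·y₀ + c·z₀.
d = 3·(-1) + 5·2 + (-4)·10
  = -3 + 10 - 40
  = -33
Equation: 3x + 5y - 4z = -33

3x + 5y - 4z = -33


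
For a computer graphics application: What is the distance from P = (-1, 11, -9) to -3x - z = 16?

distance = |a·x₀ + b·y₀ + c·z₀ - d| / √(a² + b² + c²)
  = |(-3)·(-1) + 0·11 + (-1)·(-9) - 16| / √((-3)² + 0² + (-1)²)
  = |3 + 0 + 9 - 16| / √(9 + 0 + 1)
  = |-4| / √10
  = 4 / 3.162
  ≈ 1.265

1.265


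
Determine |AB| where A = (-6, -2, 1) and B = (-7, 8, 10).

d = √[(x₂-x₁)² + (y₂-y₁)² + (z₂-z₁)²]
  = √[(-1)² + 10² + 9²]
  = √[1 + 100 + 81]
  = √182
  ≈ 13.49

13.49


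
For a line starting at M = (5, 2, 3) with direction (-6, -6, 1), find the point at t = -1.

P(t) = M + t·d
  = (5 + (-6)·(-1), 2 + (-6)·(-1), 3 + 1·(-1))
  = (5 + 6, 2 + 6, 3 - 1)
  = (11, 8, 2)

(11, 8, 2)


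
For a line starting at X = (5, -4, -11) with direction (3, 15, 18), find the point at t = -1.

P(t) = X + t·d
  = (5 + 3·(-1), -4 + 15·(-1), -11 + 18·(-1))
  = (5 - 3, -4 - 15, -11 - 18)
  = (2, -19, -29)

(2, -19, -29)


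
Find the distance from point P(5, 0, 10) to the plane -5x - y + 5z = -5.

distance = |a·x₀ + b·y₀ + c·z₀ - d| / √(a² + b² + c²)
  = |(-5)·5 + (-1)·0 + 5·10 - (-5)| / √((-5)² + (-1)² + 5²)
  = |-25 + 0 + 50 + 5| / √(25 + 1 + 25)
  = |30| / √51
  = 30 / 7.141
  ≈ 4.201

4.201


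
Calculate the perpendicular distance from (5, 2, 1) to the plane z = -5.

distance = |a·x₀ + b·y₀ + c·z₀ - d| / √(a² + b² + c²)
  = |0·5 + 0·2 + 1·1 - (-5)| / √(0² + 0² + 1²)
  = |0 + 0 + 1 + 5| / √(0 + 0 + 1)
  = |6| / √1
  = 6 / 1
  ≈ 6

6


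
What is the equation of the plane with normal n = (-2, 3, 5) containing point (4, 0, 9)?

The plane through P with normal n = (a, b, c) satisfies n·(r - P) = 0,
i.e. ax + by + cz = a·x₀ + b·y₀ + c·z₀.
d = (-2)·4 + 3·0 + 5·9
  = -8 + 0 + 45
  = 37
Equation: -2x + 3y + 5z = 37

-2x + 3y + 5z = 37


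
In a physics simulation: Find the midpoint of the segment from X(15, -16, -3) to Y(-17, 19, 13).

M = ((x₁+x₂)/2, (y₁+y₂)/2, (z₁+z₂)/2)
  = ((15 - 17)/2, (-16 + 19)/2, (-3 + 13)/2)
  = (-2/2, 3/2, 10/2)
  = (-1, 1.5, 5)

(-1, 1.5, 5)


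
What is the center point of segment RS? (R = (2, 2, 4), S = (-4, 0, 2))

M = ((x₁+x₂)/2, (y₁+y₂)/2, (z₁+z₂)/2)
  = ((2 - 4)/2, (2 + 0)/2, (4 + 2)/2)
  = (-2/2, 2/2, 6/2)
  = (-1, 1, 3)

(-1, 1, 3)


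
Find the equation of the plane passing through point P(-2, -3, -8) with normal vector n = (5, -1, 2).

The plane through P with normal n = (a, b, c) satisfies n·(r - P) = 0,
i.e. ax + by + cz = a·x₀ + b·y₀ + c·z₀.
d = 5·(-2) + (-1)·(-3) + 2·(-8)
  = -10 + 3 - 16
  = -23
Equation: 5x - y + 2z = -23

5x - y + 2z = -23


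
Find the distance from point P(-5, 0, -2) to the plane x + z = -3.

distance = |a·x₀ + b·y₀ + c·z₀ - d| / √(a² + b² + c²)
  = |1·(-5) + 0·0 + 1·(-2) - (-3)| / √(1² + 0² + 1²)
  = |-5 + 0 - 2 + 3| / √(1 + 0 + 1)
  = |-4| / √2
  = 4 / 1.414
  ≈ 2.828

2.828


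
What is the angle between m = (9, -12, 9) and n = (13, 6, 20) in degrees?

m·n = 9·13 + (-12)·6 + 9·20 = 117 - 72 + 180 = 225
|m| = √(9² + (-12)² + 9²) = √306 ≈ 17.49
|n| = √(13² + 6² + 20²) = √605 ≈ 24.6
cos θ = (m·n)/(|m||n|) = 225/(17.49·24.6) ≈ 0.5229
θ = arccos(0.5229) ≈ 58.47°

58.47°


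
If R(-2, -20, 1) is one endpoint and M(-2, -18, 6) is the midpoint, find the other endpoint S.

S = 2M - R
  = (2·(-2) - (-2), 2·(-18) - (-20), 2·6 - 1)
  = (-4 + 2, -36 + 20, 12 - 1)
  = (-2, -16, 11)

(-2, -16, 11)


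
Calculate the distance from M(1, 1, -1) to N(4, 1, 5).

d = √[(x₂-x₁)² + (y₂-y₁)² + (z₂-z₁)²]
  = √[3² + 0² + 6²]
  = √[9 + 0 + 36]
  = √45
  ≈ 6.708

6.708


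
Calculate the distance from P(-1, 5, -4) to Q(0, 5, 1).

d = √[(x₂-x₁)² + (y₂-y₁)² + (z₂-z₁)²]
  = √[1² + 0² + 5²]
  = √[1 + 0 + 25]
  = √26
  ≈ 5.099

5.099


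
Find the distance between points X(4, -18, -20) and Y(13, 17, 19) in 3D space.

d = √[(x₂-x₁)² + (y₂-y₁)² + (z₂-z₁)²]
  = √[9² + 35² + 39²]
  = √[81 + 1225 + 1521]
  = √2827
  ≈ 53.17

53.17


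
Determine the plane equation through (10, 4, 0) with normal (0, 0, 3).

The plane through P with normal n = (a, b, c) satisfies n·(r - P) = 0,
i.e. ax + by + cz = a·x₀ + b·y₀ + c·z₀.
d = 0·10 + 0·4 + 3·0
  = 0 + 0 + 0
  = 0
Equation: 3z = 0

3z = 0


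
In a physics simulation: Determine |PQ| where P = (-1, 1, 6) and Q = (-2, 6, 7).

d = √[(x₂-x₁)² + (y₂-y₁)² + (z₂-z₁)²]
  = √[(-1)² + 5² + 1²]
  = √[1 + 25 + 1]
  = √27
  ≈ 5.196

5.196


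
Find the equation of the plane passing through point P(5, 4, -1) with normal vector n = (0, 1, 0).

The plane through P with normal n = (a, b, c) satisfies n·(r - P) = 0,
i.e. ax + by + cz = a·x₀ + b·y₀ + c·z₀.
d = 0·5 + 1·4 + 0·(-1)
  = 0 + 4 + 0
  = 4
Equation: y = 4

y = 4


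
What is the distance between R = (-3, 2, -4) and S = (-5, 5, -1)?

d = √[(x₂-x₁)² + (y₂-y₁)² + (z₂-z₁)²]
  = √[(-2)² + 3² + 3²]
  = √[4 + 9 + 9]
  = √22
  ≈ 4.69

4.69


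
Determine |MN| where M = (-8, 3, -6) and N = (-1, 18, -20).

d = √[(x₂-x₁)² + (y₂-y₁)² + (z₂-z₁)²]
  = √[7² + 15² + (-14)²]
  = √[49 + 225 + 196]
  = √470
  ≈ 21.68

21.68


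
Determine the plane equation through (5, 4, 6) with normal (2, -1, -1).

The plane through P with normal n = (a, b, c) satisfies n·(r - P) = 0,
i.e. ax + by + cz = a·x₀ + b·y₀ + c·z₀.
d = 2·5 + (-1)·4 + (-1)·6
  = 10 - 4 - 6
  = 0
Equation: 2x - y - z = 0

2x - y - z = 0


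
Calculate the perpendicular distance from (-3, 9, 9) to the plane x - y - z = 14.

distance = |a·x₀ + b·y₀ + c·z₀ - d| / √(a² + b² + c²)
  = |1·(-3) + (-1)·9 + (-1)·9 - 14| / √(1² + (-1)² + (-1)²)
  = |-3 - 9 - 9 - 14| / √(1 + 1 + 1)
  = |-35| / √3
  = 35 / 1.732
  ≈ 20.21

20.21


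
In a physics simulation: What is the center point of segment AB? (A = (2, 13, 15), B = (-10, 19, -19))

M = ((x₁+x₂)/2, (y₁+y₂)/2, (z₁+z₂)/2)
  = ((2 - 10)/2, (13 + 19)/2, (15 - 19)/2)
  = (-8/2, 32/2, -4/2)
  = (-4, 16, -2)

(-4, 16, -2)


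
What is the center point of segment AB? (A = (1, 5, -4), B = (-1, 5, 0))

M = ((x₁+x₂)/2, (y₁+y₂)/2, (z₁+z₂)/2)
  = ((1 - 1)/2, (5 + 5)/2, (-4 + 0)/2)
  = (0/2, 10/2, -4/2)
  = (0, 5, -2)

(0, 5, -2)


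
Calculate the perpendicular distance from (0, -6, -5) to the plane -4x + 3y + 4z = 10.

distance = |a·x₀ + b·y₀ + c·z₀ - d| / √(a² + b² + c²)
  = |(-4)·0 + 3·(-6) + 4·(-5) - 10| / √((-4)² + 3² + 4²)
  = |0 - 18 - 20 - 10| / √(16 + 9 + 16)
  = |-48| / √41
  = 48 / 6.403
  ≈ 7.496

7.496


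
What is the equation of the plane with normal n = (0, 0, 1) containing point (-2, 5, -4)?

The plane through P with normal n = (a, b, c) satisfies n·(r - P) = 0,
i.e. ax + by + cz = a·x₀ + b·y₀ + c·z₀.
d = 0·(-2) + 0·5 + 1·(-4)
  = 0 + 0 - 4
  = -4
Equation: z = -4

z = -4


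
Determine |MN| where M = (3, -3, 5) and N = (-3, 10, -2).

d = √[(x₂-x₁)² + (y₂-y₁)² + (z₂-z₁)²]
  = √[(-6)² + 13² + (-7)²]
  = √[36 + 169 + 49]
  = √254
  ≈ 15.94

15.94


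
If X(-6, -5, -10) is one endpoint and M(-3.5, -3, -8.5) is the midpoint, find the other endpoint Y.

Y = 2M - X
  = (2·(-3.5) - (-6), 2·(-3) - (-5), 2·(-8.5) - (-10))
  = (-7 + 6, -6 + 5, -17 + 10)
  = (-1, -1, -7)

(-1, -1, -7)


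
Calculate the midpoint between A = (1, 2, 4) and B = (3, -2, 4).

M = ((x₁+x₂)/2, (y₁+y₂)/2, (z₁+z₂)/2)
  = ((1 + 3)/2, (2 - 2)/2, (4 + 4)/2)
  = (4/2, 0/2, 8/2)
  = (2, 0, 4)

(2, 0, 4)


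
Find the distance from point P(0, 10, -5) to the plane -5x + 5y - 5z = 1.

distance = |a·x₀ + b·y₀ + c·z₀ - d| / √(a² + b² + c²)
  = |(-5)·0 + 5·10 + (-5)·(-5) - 1| / √((-5)² + 5² + (-5)²)
  = |0 + 50 + 25 - 1| / √(25 + 25 + 25)
  = |74| / √75
  = 74 / 8.66
  ≈ 8.545

8.545


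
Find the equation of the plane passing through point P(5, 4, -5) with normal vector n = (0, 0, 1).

The plane through P with normal n = (a, b, c) satisfies n·(r - P) = 0,
i.e. ax + by + cz = a·x₀ + b·y₀ + c·z₀.
d = 0·5 + 0·4 + 1·(-5)
  = 0 + 0 - 5
  = -5
Equation: z = -5

z = -5


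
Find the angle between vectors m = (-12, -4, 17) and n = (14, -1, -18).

m·n = (-12)·14 + (-4)·(-1) + 17·(-18) = -168 + 4 - 306 = -470
|m| = √((-12)² + (-4)² + 17²) = √449 ≈ 21.19
|n| = √(14² + (-1)² + (-18)²) = √521 ≈ 22.83
cos θ = (m·n)/(|m||n|) = -470/(21.19·22.83) ≈ -0.9718
θ = arccos(-0.9718) ≈ 166.3°

166.3°


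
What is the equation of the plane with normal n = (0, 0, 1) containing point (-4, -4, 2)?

The plane through P with normal n = (a, b, c) satisfies n·(r - P) = 0,
i.e. ax + by + cz = a·x₀ + b·y₀ + c·z₀.
d = 0·(-4) + 0·(-4) + 1·2
  = 0 + 0 + 2
  = 2
Equation: z = 2

z = 2


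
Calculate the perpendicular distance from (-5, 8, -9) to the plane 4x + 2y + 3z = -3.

distance = |a·x₀ + b·y₀ + c·z₀ - d| / √(a² + b² + c²)
  = |4·(-5) + 2·8 + 3·(-9) - (-3)| / √(4² + 2² + 3²)
  = |-20 + 16 - 27 + 3| / √(16 + 4 + 9)
  = |-28| / √29
  = 28 / 5.385
  ≈ 5.199

5.199


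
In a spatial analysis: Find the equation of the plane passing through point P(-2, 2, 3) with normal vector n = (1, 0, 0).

The plane through P with normal n = (a, b, c) satisfies n·(r - P) = 0,
i.e. ax + by + cz = a·x₀ + b·y₀ + c·z₀.
d = 1·(-2) + 0·2 + 0·3
  = -2 + 0 + 0
  = -2
Equation: x = -2

x = -2


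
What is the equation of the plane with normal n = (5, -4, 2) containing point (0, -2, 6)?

The plane through P with normal n = (a, b, c) satisfies n·(r - P) = 0,
i.e. ax + by + cz = a·x₀ + b·y₀ + c·z₀.
d = 5·0 + (-4)·(-2) + 2·6
  = 0 + 8 + 12
  = 20
Equation: 5x - 4y + 2z = 20

5x - 4y + 2z = 20


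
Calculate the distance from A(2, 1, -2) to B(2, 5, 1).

d = √[(x₂-x₁)² + (y₂-y₁)² + (z₂-z₁)²]
  = √[0² + 4² + 3²]
  = √[0 + 16 + 9]
  = √25
  ≈ 5

5


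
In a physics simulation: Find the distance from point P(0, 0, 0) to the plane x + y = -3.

distance = |a·x₀ + b·y₀ + c·z₀ - d| / √(a² + b² + c²)
  = |1·0 + 1·0 + 0·0 - (-3)| / √(1² + 1² + 0²)
  = |0 + 0 + 0 + 3| / √(1 + 1 + 0)
  = |3| / √2
  = 3 / 1.414
  ≈ 2.121

2.121


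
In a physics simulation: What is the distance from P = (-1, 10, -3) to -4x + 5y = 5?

distance = |a·x₀ + b·y₀ + c·z₀ - d| / √(a² + b² + c²)
  = |(-4)·(-1) + 5·10 + 0·(-3) - 5| / √((-4)² + 5² + 0²)
  = |4 + 50 + 0 - 5| / √(16 + 25 + 0)
  = |49| / √41
  = 49 / 6.403
  ≈ 7.653

7.653


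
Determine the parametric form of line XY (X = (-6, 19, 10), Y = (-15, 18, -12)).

Direction vector d = Y - X = (-15 + 6, 18 - 19, -12 - 10) = (-9, -1, -22)
Parametric form r = X + t·d:
x = -6 - 9t, y = 19 - t, z = 10 - 22t

x = -6 - 9t, y = 19 - t, z = 10 - 22t


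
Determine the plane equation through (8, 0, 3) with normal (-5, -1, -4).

The plane through P with normal n = (a, b, c) satisfies n·(r - P) = 0,
i.e. ax + by + cz = a·x₀ + b·y₀ + c·z₀.
d = (-5)·8 + (-1)·0 + (-4)·3
  = -40 + 0 - 12
  = -52
Equation: -5x - y - 4z = -52

-5x - y - 4z = -52


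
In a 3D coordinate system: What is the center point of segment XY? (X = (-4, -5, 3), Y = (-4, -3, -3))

M = ((x₁+x₂)/2, (y₁+y₂)/2, (z₁+z₂)/2)
  = ((-4 - 4)/2, (-5 - 3)/2, (3 - 3)/2)
  = (-8/2, -8/2, 0/2)
  = (-4, -4, 0)

(-4, -4, 0)


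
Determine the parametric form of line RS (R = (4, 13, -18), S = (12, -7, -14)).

Direction vector d = S - R = (12 - 4, -7 - 13, -14 + 18) = (8, -20, 4)
Parametric form r = R + t·d:
x = 4 + 8t, y = 13 - 20t, z = -18 + 4t

x = 4 + 8t, y = 13 - 20t, z = -18 + 4t


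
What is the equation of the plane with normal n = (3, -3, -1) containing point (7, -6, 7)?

The plane through P with normal n = (a, b, c) satisfies n·(r - P) = 0,
i.e. ax + by + cz = a·x₀ + b·y₀ + c·z₀.
d = 3·7 + (-3)·(-6) + (-1)·7
  = 21 + 18 - 7
  = 32
Equation: 3x - 3y - z = 32

3x - 3y - z = 32


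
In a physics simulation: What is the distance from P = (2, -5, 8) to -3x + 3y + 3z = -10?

distance = |a·x₀ + b·y₀ + c·z₀ - d| / √(a² + b² + c²)
  = |(-3)·2 + 3·(-5) + 3·8 - (-10)| / √((-3)² + 3² + 3²)
  = |-6 - 15 + 24 + 10| / √(9 + 9 + 9)
  = |13| / √27
  = 13 / 5.196
  ≈ 2.502

2.502


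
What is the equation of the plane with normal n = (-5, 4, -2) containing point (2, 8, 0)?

The plane through P with normal n = (a, b, c) satisfies n·(r - P) = 0,
i.e. ax + by + cz = a·x₀ + b·y₀ + c·z₀.
d = (-5)·2 + 4·8 + (-2)·0
  = -10 + 32 + 0
  = 22
Equation: -5x + 4y - 2z = 22

-5x + 4y - 2z = 22


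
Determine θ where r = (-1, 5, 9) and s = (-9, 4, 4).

r·s = (-1)·(-9) + 5·4 + 9·4 = 9 + 20 + 36 = 65
|r| = √((-1)² + 5² + 9²) = √107 ≈ 10.34
|s| = √((-9)² + 4² + 4²) = √113 ≈ 10.63
cos θ = (r·s)/(|r||s|) = 65/(10.34·10.63) ≈ 0.5911
θ = arccos(0.5911) ≈ 53.76°

53.76°


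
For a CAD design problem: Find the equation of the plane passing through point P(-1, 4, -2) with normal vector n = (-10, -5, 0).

The plane through P with normal n = (a, b, c) satisfies n·(r - P) = 0,
i.e. ax + by + cz = a·x₀ + b·y₀ + c·z₀.
d = (-10)·(-1) + (-5)·4 + 0·(-2)
  = 10 - 20 + 0
  = -10
Equation: -10x - 5y = -10

-10x - 5y = -10


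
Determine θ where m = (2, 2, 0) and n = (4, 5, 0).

m·n = 2·4 + 2·5 + 0·0 = 8 + 10 + 0 = 18
|m| = √(2² + 2² + 0²) = √8 ≈ 2.828
|n| = √(4² + 5² + 0²) = √41 ≈ 6.403
cos θ = (m·n)/(|m||n|) = 18/(2.828·6.403) ≈ 0.9939
θ = arccos(0.9939) ≈ 6.34°

6.34°


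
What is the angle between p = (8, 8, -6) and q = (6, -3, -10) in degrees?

p·q = 8·6 + 8·(-3) + (-6)·(-10) = 48 - 24 + 60 = 84
|p| = √(8² + 8² + (-6)²) = √164 ≈ 12.81
|q| = √(6² + (-3)² + (-10)²) = √145 ≈ 12.04
cos θ = (p·q)/(|p||q|) = 84/(12.81·12.04) ≈ 0.5447
θ = arccos(0.5447) ≈ 56.99°

56.99°


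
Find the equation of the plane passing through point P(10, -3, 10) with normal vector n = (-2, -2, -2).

The plane through P with normal n = (a, b, c) satisfies n·(r - P) = 0,
i.e. ax + by + cz = a·x₀ + b·y₀ + c·z₀.
d = (-2)·10 + (-2)·(-3) + (-2)·10
  = -20 + 6 - 20
  = -34
Equation: -2x - 2y - 2z = -34

-2x - 2y - 2z = -34


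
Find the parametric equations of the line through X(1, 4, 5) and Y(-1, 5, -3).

Direction vector d = Y - X = (-1 - 1, 5 - 4, -3 - 5) = (-2, 1, -8)
Parametric form r = X + t·d:
x = 1 - 2t, y = 4 + t, z = 5 - 8t

x = 1 - 2t, y = 4 + t, z = 5 - 8t


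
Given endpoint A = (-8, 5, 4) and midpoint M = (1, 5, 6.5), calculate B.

B = 2M - A
  = (2·1 - (-8), 2·5 - 5, 2·6.5 - 4)
  = (2 + 8, 10 - 5, 13 - 4)
  = (10, 5, 9)

(10, 5, 9)


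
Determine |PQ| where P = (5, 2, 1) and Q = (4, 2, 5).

d = √[(x₂-x₁)² + (y₂-y₁)² + (z₂-z₁)²]
  = √[(-1)² + 0² + 4²]
  = √[1 + 0 + 16]
  = √17
  ≈ 4.123

4.123


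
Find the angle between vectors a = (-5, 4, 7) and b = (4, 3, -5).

a·b = (-5)·4 + 4·3 + 7·(-5) = -20 + 12 - 35 = -43
|a| = √((-5)² + 4² + 7²) = √90 ≈ 9.487
|b| = √(4² + 3² + (-5)²) = √50 ≈ 7.071
cos θ = (a·b)/(|a||b|) = -43/(9.487·7.071) ≈ -0.641
θ = arccos(-0.641) ≈ 129.9°

129.9°


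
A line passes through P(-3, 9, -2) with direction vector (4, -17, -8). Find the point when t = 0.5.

P(t) = P + t·d
  = (-3 + 4·0.5, 9 + (-17)·0.5, -2 + (-8)·0.5)
  = (-3 + 2, 9 - 8.5, -2 - 4)
  = (-1, 0.5, -6)

(-1, 0.5, -6)


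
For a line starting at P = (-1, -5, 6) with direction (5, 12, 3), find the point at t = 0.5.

P(t) = P + t·d
  = (-1 + 5·0.5, -5 + 12·0.5, 6 + 3·0.5)
  = (-1 + 2.5, -5 + 6, 6 + 1.5)
  = (1.5, 1, 7.5)

(1.5, 1, 7.5)


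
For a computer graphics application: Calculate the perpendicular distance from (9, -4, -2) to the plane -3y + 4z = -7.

distance = |a·x₀ + b·y₀ + c·z₀ - d| / √(a² + b² + c²)
  = |0·9 + (-3)·(-4) + 4·(-2) - (-7)| / √(0² + (-3)² + 4²)
  = |0 + 12 - 8 + 7| / √(0 + 9 + 16)
  = |11| / √25
  = 11 / 5
  ≈ 2.2

2.2


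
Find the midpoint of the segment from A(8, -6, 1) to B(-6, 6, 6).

M = ((x₁+x₂)/2, (y₁+y₂)/2, (z₁+z₂)/2)
  = ((8 - 6)/2, (-6 + 6)/2, (1 + 6)/2)
  = (2/2, 0/2, 7/2)
  = (1, 0, 3.5)

(1, 0, 3.5)


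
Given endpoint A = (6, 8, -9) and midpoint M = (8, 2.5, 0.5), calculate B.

B = 2M - A
  = (2·8 - 6, 2·2.5 - 8, 2·0.5 - (-9))
  = (16 - 6, 5 - 8, 1 + 9)
  = (10, -3, 10)

(10, -3, 10)


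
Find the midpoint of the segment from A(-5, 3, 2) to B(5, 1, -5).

M = ((x₁+x₂)/2, (y₁+y₂)/2, (z₁+z₂)/2)
  = ((-5 + 5)/2, (3 + 1)/2, (2 - 5)/2)
  = (0/2, 4/2, -3/2)
  = (0, 2, -1.5)

(0, 2, -1.5)


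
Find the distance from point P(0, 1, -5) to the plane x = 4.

distance = |a·x₀ + b·y₀ + c·z₀ - d| / √(a² + b² + c²)
  = |1·0 + 0·1 + 0·(-5) - 4| / √(1² + 0² + 0²)
  = |0 + 0 + 0 - 4| / √(1 + 0 + 0)
  = |-4| / √1
  = 4 / 1
  ≈ 4

4


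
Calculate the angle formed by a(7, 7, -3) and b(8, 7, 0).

a·b = 7·8 + 7·7 + (-3)·0 = 56 + 49 + 0 = 105
|a| = √(7² + 7² + (-3)²) = √107 ≈ 10.34
|b| = √(8² + 7² + 0²) = √113 ≈ 10.63
cos θ = (a·b)/(|a||b|) = 105/(10.34·10.63) ≈ 0.9549
θ = arccos(0.9549) ≈ 17.27°

17.27°


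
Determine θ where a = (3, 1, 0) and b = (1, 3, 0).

a·b = 3·1 + 1·3 + 0·0 = 3 + 3 + 0 = 6
|a| = √(3² + 1² + 0²) = √10 ≈ 3.162
|b| = √(1² + 3² + 0²) = √10 ≈ 3.162
cos θ = (a·b)/(|a||b|) = 6/(3.162·3.162) ≈ 0.6
θ = arccos(0.6) ≈ 53.13°

53.13°


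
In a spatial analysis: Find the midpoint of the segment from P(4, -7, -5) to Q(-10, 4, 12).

M = ((x₁+x₂)/2, (y₁+y₂)/2, (z₁+z₂)/2)
  = ((4 - 10)/2, (-7 + 4)/2, (-5 + 12)/2)
  = (-6/2, -3/2, 7/2)
  = (-3, -1.5, 3.5)

(-3, -1.5, 3.5)


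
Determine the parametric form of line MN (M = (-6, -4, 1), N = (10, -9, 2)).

Direction vector d = N - M = (10 + 6, -9 + 4, 2 - 1) = (16, -5, 1)
Parametric form r = M + t·d:
x = -6 + 16t, y = -4 - 5t, z = 1 + t

x = -6 + 16t, y = -4 - 5t, z = 1 + t


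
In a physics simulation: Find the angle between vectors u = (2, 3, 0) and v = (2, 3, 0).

u·v = 2·2 + 3·3 + 0·0 = 4 + 9 + 0 = 13
|u| = √(2² + 3² + 0²) = √13 ≈ 3.606
|v| = √(2² + 3² + 0²) = √13 ≈ 3.606
cos θ = (u·v)/(|u||v|) = 13/(3.606·3.606) ≈ 1
θ = arccos(1) ≈ 0°

0°


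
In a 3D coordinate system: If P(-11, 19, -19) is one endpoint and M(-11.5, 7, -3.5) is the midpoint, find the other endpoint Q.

Q = 2M - P
  = (2·(-11.5) - (-11), 2·7 - 19, 2·(-3.5) - (-19))
  = (-23 + 11, 14 - 19, -7 + 19)
  = (-12, -5, 12)

(-12, -5, 12)


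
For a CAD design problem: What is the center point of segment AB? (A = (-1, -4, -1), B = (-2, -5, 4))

M = ((x₁+x₂)/2, (y₁+y₂)/2, (z₁+z₂)/2)
  = ((-1 - 2)/2, (-4 - 5)/2, (-1 + 4)/2)
  = (-3/2, -9/2, 3/2)
  = (-1.5, -4.5, 1.5)

(-1.5, -4.5, 1.5)


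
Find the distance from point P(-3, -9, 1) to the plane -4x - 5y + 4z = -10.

distance = |a·x₀ + b·y₀ + c·z₀ - d| / √(a² + b² + c²)
  = |(-4)·(-3) + (-5)·(-9) + 4·1 - (-10)| / √((-4)² + (-5)² + 4²)
  = |12 + 45 + 4 + 10| / √(16 + 25 + 16)
  = |71| / √57
  = 71 / 7.55
  ≈ 9.404

9.404


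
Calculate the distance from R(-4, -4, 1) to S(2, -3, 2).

d = √[(x₂-x₁)² + (y₂-y₁)² + (z₂-z₁)²]
  = √[6² + 1² + 1²]
  = √[36 + 1 + 1]
  = √38
  ≈ 6.164

6.164


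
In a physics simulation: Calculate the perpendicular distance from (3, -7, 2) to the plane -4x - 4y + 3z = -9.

distance = |a·x₀ + b·y₀ + c·z₀ - d| / √(a² + b² + c²)
  = |(-4)·3 + (-4)·(-7) + 3·2 - (-9)| / √((-4)² + (-4)² + 3²)
  = |-12 + 28 + 6 + 9| / √(16 + 16 + 9)
  = |31| / √41
  = 31 / 6.403
  ≈ 4.841

4.841


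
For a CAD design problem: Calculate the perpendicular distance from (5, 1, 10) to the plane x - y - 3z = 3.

distance = |a·x₀ + b·y₀ + c·z₀ - d| / √(a² + b² + c²)
  = |1·5 + (-1)·1 + (-3)·10 - 3| / √(1² + (-1)² + (-3)²)
  = |5 - 1 - 30 - 3| / √(1 + 1 + 9)
  = |-29| / √11
  = 29 / 3.317
  ≈ 8.744

8.744


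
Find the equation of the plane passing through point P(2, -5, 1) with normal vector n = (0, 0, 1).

The plane through P with normal n = (a, b, c) satisfies n·(r - P) = 0,
i.e. ax + by + cz = a·x₀ + b·y₀ + c·z₀.
d = 0·2 + 0·(-5) + 1·1
  = 0 + 0 + 1
  = 1
Equation: z = 1

z = 1


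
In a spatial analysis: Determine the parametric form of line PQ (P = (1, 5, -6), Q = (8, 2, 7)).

Direction vector d = Q - P = (8 - 1, 2 - 5, 7 + 6) = (7, -3, 13)
Parametric form r = P + t·d:
x = 1 + 7t, y = 5 - 3t, z = -6 + 13t

x = 1 + 7t, y = 5 - 3t, z = -6 + 13t


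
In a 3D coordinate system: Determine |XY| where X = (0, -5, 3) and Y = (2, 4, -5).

d = √[(x₂-x₁)² + (y₂-y₁)² + (z₂-z₁)²]
  = √[2² + 9² + (-8)²]
  = √[4 + 81 + 64]
  = √149
  ≈ 12.21

12.21


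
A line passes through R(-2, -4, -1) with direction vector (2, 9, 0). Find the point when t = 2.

P(t) = R + t·d
  = (-2 + 2·2, -4 + 9·2, -1 + 0·2)
  = (-2 + 4, -4 + 18, -1 + 0)
  = (2, 14, -1)

(2, 14, -1)


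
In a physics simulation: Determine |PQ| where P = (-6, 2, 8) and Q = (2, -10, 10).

d = √[(x₂-x₁)² + (y₂-y₁)² + (z₂-z₁)²]
  = √[8² + (-12)² + 2²]
  = √[64 + 144 + 4]
  = √212
  ≈ 14.56

14.56


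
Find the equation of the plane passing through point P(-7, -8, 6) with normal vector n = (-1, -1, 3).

The plane through P with normal n = (a, b, c) satisfies n·(r - P) = 0,
i.e. ax + by + cz = a·x₀ + b·y₀ + c·z₀.
d = (-1)·(-7) + (-1)·(-8) + 3·6
  = 7 + 8 + 18
  = 33
Equation: -x - y + 3z = 33

-x - y + 3z = 33


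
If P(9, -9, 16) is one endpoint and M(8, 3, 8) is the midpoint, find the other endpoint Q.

Q = 2M - P
  = (2·8 - 9, 2·3 - (-9), 2·8 - 16)
  = (16 - 9, 6 + 9, 16 - 16)
  = (7, 15, 0)

(7, 15, 0)


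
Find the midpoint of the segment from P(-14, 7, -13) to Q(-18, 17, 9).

M = ((x₁+x₂)/2, (y₁+y₂)/2, (z₁+z₂)/2)
  = ((-14 - 18)/2, (7 + 17)/2, (-13 + 9)/2)
  = (-32/2, 24/2, -4/2)
  = (-16, 12, -2)

(-16, 12, -2)


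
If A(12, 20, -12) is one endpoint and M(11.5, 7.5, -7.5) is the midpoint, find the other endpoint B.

B = 2M - A
  = (2·11.5 - 12, 2·7.5 - 20, 2·(-7.5) - (-12))
  = (23 - 12, 15 - 20, -15 + 12)
  = (11, -5, -3)

(11, -5, -3)


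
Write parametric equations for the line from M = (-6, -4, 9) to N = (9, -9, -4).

Direction vector d = N - M = (9 + 6, -9 + 4, -4 - 9) = (15, -5, -13)
Parametric form r = M + t·d:
x = -6 + 15t, y = -4 - 5t, z = 9 - 13t

x = -6 + 15t, y = -4 - 5t, z = 9 - 13t


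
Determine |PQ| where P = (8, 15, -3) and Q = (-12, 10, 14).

d = √[(x₂-x₁)² + (y₂-y₁)² + (z₂-z₁)²]
  = √[(-20)² + (-5)² + 17²]
  = √[400 + 25 + 289]
  = √714
  ≈ 26.72

26.72


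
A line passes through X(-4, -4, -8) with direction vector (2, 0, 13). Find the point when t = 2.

P(t) = X + t·d
  = (-4 + 2·2, -4 + 0·2, -8 + 13·2)
  = (-4 + 4, -4 + 0, -8 + 26)
  = (0, -4, 18)

(0, -4, 18)


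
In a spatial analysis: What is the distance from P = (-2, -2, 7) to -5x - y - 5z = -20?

distance = |a·x₀ + b·y₀ + c·z₀ - d| / √(a² + b² + c²)
  = |(-5)·(-2) + (-1)·(-2) + (-5)·7 - (-20)| / √((-5)² + (-1)² + (-5)²)
  = |10 + 2 - 35 + 20| / √(25 + 1 + 25)
  = |-3| / √51
  = 3 / 7.141
  ≈ 0.4201

0.4201


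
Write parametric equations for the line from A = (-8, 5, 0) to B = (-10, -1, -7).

Direction vector d = B - A = (-10 + 8, -1 - 5, -7 + 0) = (-2, -6, -7)
Parametric form r = A + t·d:
x = -8 - 2t, y = 5 - 6t, z = 0 - 7t

x = -8 - 2t, y = 5 - 6t, z = 0 - 7t


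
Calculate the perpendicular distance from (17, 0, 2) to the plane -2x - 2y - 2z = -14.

distance = |a·x₀ + b·y₀ + c·z₀ - d| / √(a² + b² + c²)
  = |(-2)·17 + (-2)·0 + (-2)·2 - (-14)| / √((-2)² + (-2)² + (-2)²)
  = |-34 + 0 - 4 + 14| / √(4 + 4 + 4)
  = |-24| / √12
  = 24 / 3.464
  ≈ 6.928

6.928


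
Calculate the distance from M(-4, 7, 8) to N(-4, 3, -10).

d = √[(x₂-x₁)² + (y₂-y₁)² + (z₂-z₁)²]
  = √[0² + (-4)² + (-18)²]
  = √[0 + 16 + 324]
  = √340
  ≈ 18.44

18.44


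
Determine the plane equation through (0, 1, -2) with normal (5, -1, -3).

The plane through P with normal n = (a, b, c) satisfies n·(r - P) = 0,
i.e. ax + by + cz = a·x₀ + b·y₀ + c·z₀.
d = 5·0 + (-1)·1 + (-3)·(-2)
  = 0 - 1 + 6
  = 5
Equation: 5x - y - 3z = 5

5x - y - 3z = 5


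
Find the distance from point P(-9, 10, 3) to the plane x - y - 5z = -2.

distance = |a·x₀ + b·y₀ + c·z₀ - d| / √(a² + b² + c²)
  = |1·(-9) + (-1)·10 + (-5)·3 - (-2)| / √(1² + (-1)² + (-5)²)
  = |-9 - 10 - 15 + 2| / √(1 + 1 + 25)
  = |-32| / √27
  = 32 / 5.196
  ≈ 6.158

6.158


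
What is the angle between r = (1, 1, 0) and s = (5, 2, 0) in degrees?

r·s = 1·5 + 1·2 + 0·0 = 5 + 2 + 0 = 7
|r| = √(1² + 1² + 0²) = √2 ≈ 1.414
|s| = √(5² + 2² + 0²) = √29 ≈ 5.385
cos θ = (r·s)/(|r||s|) = 7/(1.414·5.385) ≈ 0.9191
θ = arccos(0.9191) ≈ 23.2°

23.2°


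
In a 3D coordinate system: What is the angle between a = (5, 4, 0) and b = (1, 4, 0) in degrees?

a·b = 5·1 + 4·4 + 0·0 = 5 + 16 + 0 = 21
|a| = √(5² + 4² + 0²) = √41 ≈ 6.403
|b| = √(1² + 4² + 0²) = √17 ≈ 4.123
cos θ = (a·b)/(|a||b|) = 21/(6.403·4.123) ≈ 0.7954
θ = arccos(0.7954) ≈ 37.3°

37.3°


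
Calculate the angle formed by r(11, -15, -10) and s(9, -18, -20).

r·s = 11·9 + (-15)·(-18) + (-10)·(-20) = 99 + 270 + 200 = 569
|r| = √(11² + (-15)² + (-10)²) = √446 ≈ 21.12
|s| = √(9² + (-18)² + (-20)²) = √805 ≈ 28.37
cos θ = (r·s)/(|r||s|) = 569/(21.12·28.37) ≈ 0.9496
θ = arccos(0.9496) ≈ 18.27°

18.27°


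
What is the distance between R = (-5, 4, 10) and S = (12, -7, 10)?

d = √[(x₂-x₁)² + (y₂-y₁)² + (z₂-z₁)²]
  = √[17² + (-11)² + 0²]
  = √[289 + 121 + 0]
  = √410
  ≈ 20.25

20.25


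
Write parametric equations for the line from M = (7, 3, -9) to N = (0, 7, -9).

Direction vector d = N - M = (0 - 7, 7 - 3, -9 + 9) = (-7, 4, 0)
Parametric form r = M + t·d:
x = 7 - 7t, y = 3 + 4t, z = -9

x = 7 - 7t, y = 3 + 4t, z = -9


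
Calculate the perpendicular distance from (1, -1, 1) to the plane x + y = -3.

distance = |a·x₀ + b·y₀ + c·z₀ - d| / √(a² + b² + c²)
  = |1·1 + 1·(-1) + 0·1 - (-3)| / √(1² + 1² + 0²)
  = |1 - 1 + 0 + 3| / √(1 + 1 + 0)
  = |3| / √2
  = 3 / 1.414
  ≈ 2.121

2.121


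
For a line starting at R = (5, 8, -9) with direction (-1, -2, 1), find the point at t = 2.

P(t) = R + t·d
  = (5 + (-1)·2, 8 + (-2)·2, -9 + 1·2)
  = (5 - 2, 8 - 4, -9 + 2)
  = (3, 4, -7)

(3, 4, -7)


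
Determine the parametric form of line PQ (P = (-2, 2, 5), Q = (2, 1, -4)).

Direction vector d = Q - P = (2 + 2, 1 - 2, -4 - 5) = (4, -1, -9)
Parametric form r = P + t·d:
x = -2 + 4t, y = 2 - t, z = 5 - 9t

x = -2 + 4t, y = 2 - t, z = 5 - 9t


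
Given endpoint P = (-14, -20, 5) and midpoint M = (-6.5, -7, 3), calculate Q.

Q = 2M - P
  = (2·(-6.5) - (-14), 2·(-7) - (-20), 2·3 - 5)
  = (-13 + 14, -14 + 20, 6 - 5)
  = (1, 6, 1)

(1, 6, 1)
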